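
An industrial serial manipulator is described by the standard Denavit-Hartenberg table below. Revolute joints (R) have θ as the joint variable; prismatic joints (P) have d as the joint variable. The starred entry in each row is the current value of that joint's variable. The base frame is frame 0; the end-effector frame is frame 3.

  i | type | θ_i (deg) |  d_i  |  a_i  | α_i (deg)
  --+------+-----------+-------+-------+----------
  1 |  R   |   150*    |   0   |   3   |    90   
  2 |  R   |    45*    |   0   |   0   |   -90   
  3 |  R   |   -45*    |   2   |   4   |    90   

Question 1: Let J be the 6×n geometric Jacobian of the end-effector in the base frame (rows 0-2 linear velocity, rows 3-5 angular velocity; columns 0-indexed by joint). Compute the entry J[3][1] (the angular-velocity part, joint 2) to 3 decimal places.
0.500

axis z_1 = (0.5000,0.8660,0.0000); lever o_n−o_1 = (0.9069,2.7424,3.4142)
cross product → J_v[:, 1] = (2.9568,-1.7071,0.5858)
J_ω[:, 1] = z_1
entry J[3][1] = 0.5000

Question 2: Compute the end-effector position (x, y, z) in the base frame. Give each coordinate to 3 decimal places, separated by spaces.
after link 1: o_1 = (-2.5981, 1.5000, 0.0000)
after link 2: o_2 = (-2.5981, 1.5000, 0.0000)
after link 3: o_3 = (-1.6912, 4.2424, 3.4142)

-1.691 4.242 3.414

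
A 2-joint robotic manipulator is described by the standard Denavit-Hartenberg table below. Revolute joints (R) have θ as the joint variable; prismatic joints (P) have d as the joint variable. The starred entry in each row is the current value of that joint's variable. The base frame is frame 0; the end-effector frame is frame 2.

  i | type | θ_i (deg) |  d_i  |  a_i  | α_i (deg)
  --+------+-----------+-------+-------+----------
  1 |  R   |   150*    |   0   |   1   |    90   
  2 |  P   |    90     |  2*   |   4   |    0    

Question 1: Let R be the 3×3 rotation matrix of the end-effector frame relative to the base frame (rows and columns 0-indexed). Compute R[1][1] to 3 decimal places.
End-effector y-axis (col 1 of R) = (0.8660,-0.5000,0.0000)
R[1][1] = -0.5000

-0.500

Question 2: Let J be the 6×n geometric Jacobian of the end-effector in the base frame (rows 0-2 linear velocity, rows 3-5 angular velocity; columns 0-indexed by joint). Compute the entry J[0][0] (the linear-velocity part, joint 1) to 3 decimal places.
axis z_0 = ẑ; lever o_n−o_0 = (0.1340,2.2321,4.0000)
cross product → J_v[:, 0] = (-2.2321,0.1340,0.0000)
J_ω[:, 0] = z_0
entry J[0][0] = -2.2321

-2.232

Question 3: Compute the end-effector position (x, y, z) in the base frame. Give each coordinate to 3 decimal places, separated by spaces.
0.134 2.232 4.000

after link 1: o_1 = (-0.8660, 0.5000, 0.0000)
after link 2: o_2 = (0.1340, 2.2321, 4.0000)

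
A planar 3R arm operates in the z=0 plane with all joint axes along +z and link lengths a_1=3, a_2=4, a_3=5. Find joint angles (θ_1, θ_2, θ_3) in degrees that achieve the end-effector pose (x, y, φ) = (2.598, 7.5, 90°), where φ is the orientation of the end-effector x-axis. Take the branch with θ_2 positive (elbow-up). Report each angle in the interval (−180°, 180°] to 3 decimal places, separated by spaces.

wrist centre = target − a_3·(cos φ, sin φ) = (2.5980, 2.5000)
cos θ_2 = (12.9996−3²−4²)/(2·3·4) = -0.5000; θ_2 = 120.0011° (elbow-up)
β = atan2(2.5000,2.5980) = 43.8987°; ψ = atan2(3.4641,0.9999) = 73.8987°
θ_1 = β − ψ = -30.0000°
θ_3 = φ − θ_1 − θ_2 = -0.0011° (wrapped to (-180°,180°])

-30.000 120.001 -0.001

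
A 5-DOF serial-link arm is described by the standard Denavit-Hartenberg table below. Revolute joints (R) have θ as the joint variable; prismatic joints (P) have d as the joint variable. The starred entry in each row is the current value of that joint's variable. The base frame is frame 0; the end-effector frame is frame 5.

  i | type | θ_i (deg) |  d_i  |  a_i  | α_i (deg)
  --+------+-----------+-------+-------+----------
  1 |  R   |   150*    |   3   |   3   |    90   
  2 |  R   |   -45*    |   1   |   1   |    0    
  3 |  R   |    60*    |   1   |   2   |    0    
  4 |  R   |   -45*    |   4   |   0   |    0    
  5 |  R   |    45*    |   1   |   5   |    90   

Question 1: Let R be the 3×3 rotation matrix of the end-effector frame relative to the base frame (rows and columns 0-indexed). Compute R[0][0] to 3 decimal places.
-0.837

End-effector x-axis (col 0 of R) = (-0.8365,0.4830,0.2588)
R[0][0] = -0.8365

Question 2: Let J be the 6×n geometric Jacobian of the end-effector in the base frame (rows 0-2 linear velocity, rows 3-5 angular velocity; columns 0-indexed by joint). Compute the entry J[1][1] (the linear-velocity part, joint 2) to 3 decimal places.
axis z_1 = (0.5000,0.8660,0.0000); lever o_n−o_1 = (-2.9680,9.7965,1.1046)
cross product → J_v[:, 1] = (0.9566,-0.5523,7.4686)
J_ω[:, 1] = z_1
entry J[1][1] = -0.5523

-0.552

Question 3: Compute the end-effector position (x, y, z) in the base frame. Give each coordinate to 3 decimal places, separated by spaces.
after link 1: o_1 = (-2.5981, 1.5000, 3.0000)
after link 2: o_2 = (-2.7104, 2.7196, 2.2929)
after link 3: o_3 = (-3.8835, 4.5515, 2.8105)
after link 4: o_4 = (-1.8835, 8.0156, 2.8105)
after link 5: o_5 = (-5.5661, 11.2965, 4.1046)

-5.566 11.296 4.105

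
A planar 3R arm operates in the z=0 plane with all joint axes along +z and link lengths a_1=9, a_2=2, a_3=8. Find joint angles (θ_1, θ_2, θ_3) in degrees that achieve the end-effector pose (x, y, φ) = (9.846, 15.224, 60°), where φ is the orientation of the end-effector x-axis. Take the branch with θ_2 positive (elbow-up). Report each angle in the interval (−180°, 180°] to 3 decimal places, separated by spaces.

45.001 60.007 -45.008

wrist centre = target − a_3·(cos φ, sin φ) = (5.8460, 8.2958)
cos θ_2 = (102.9960−9²−2²)/(2·9·2) = 0.4999; θ_2 = 60.0074° (elbow-up)
β = atan2(8.2958,5.8460) = 54.8279°; ψ = atan2(1.7322,9.9998) = 9.8274°
θ_1 = β − ψ = 45.0005°
θ_3 = φ − θ_1 − θ_2 = -45.0079° (wrapped to (-180°,180°])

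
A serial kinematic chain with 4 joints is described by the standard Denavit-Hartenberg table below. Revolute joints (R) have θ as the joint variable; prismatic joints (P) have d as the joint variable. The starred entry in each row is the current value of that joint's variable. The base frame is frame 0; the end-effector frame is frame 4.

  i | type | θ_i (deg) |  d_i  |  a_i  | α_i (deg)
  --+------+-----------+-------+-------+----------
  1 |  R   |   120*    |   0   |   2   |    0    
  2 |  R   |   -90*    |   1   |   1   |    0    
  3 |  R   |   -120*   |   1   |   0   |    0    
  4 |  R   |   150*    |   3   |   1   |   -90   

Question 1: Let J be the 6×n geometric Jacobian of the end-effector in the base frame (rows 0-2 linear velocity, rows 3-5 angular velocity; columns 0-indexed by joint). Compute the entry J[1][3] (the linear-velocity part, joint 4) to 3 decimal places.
0.500

axis z_3 = (0.0000,0.0000,1.0000); lever o_n−o_3 = (0.5000,0.8660,3.0000)
cross product → J_v[:, 3] = (-0.8660,0.5000,0.0000)
J_ω[:, 3] = z_3
entry J[1][3] = 0.5000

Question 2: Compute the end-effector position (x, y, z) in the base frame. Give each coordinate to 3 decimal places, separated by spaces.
0.366 3.098 5.000

after link 1: o_1 = (-1.0000, 1.7321, 0.0000)
after link 2: o_2 = (-0.1340, 2.2321, 1.0000)
after link 3: o_3 = (-0.1340, 2.2321, 2.0000)
after link 4: o_4 = (0.3660, 3.0981, 5.0000)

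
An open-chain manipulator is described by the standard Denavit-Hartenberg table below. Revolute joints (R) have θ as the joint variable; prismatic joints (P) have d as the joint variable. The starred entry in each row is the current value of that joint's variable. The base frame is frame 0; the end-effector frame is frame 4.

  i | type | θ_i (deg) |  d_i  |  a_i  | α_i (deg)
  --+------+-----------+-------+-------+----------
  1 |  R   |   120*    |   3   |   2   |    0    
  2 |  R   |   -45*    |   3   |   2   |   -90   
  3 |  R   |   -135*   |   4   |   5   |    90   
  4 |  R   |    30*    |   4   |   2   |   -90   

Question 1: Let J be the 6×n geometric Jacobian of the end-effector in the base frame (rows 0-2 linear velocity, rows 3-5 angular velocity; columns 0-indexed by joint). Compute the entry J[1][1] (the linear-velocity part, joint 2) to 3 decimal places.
-6.276

axis z_1 = (0.0000,0.0000,1.0000); lever o_n−o_1 = (-6.2761,-4.1042,4.9319)
cross product → J_v[:, 1] = (4.1042,-6.2761,0.0000)
J_ω[:, 1] = z_1
entry J[1][1] = -6.2761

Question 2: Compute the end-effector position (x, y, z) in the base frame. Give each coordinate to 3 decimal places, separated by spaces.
after link 1: o_1 = (-1.0000, 1.7321, 3.0000)
after link 2: o_2 = (-0.4824, 3.6639, 6.0000)
after link 3: o_3 = (-5.2611, 1.2841, 9.5355)
after link 4: o_4 = (-7.2761, -2.3721, 7.9319)

-7.276 -2.372 7.932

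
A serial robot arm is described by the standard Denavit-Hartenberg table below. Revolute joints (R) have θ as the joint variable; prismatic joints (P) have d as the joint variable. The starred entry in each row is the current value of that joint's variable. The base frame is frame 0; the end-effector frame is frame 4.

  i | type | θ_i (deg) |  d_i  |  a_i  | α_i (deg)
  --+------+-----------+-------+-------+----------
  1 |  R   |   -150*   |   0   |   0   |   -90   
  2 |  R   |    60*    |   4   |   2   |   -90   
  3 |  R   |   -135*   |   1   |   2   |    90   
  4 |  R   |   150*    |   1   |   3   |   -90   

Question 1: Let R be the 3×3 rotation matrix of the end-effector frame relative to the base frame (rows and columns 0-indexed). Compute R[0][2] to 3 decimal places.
End-effector z-axis (col 2 of R) = (-0.9794,-0.1572,0.1268)
R[0][2] = -0.9794

-0.979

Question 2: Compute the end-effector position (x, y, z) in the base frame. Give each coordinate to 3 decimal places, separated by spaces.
after link 1: o_1 = (0.0000, 0.0000, 0.0000)
after link 2: o_2 = (1.1340, -3.9641, -1.7321)
after link 3: o_3 = (3.2035, -4.4023, -1.0073)
after link 4: o_4 = (2.5670, -1.8319, -2.7359)

2.567 -1.832 -2.736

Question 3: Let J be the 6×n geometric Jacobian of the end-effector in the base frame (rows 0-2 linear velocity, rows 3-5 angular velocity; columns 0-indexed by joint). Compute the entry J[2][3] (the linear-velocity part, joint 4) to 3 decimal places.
0.380

axis z_3 = (-0.0474,0.7891,0.6124); lever o_n−o_3 = (-0.6364,2.5704,-1.7286)
cross product → J_v[:, 3] = (-2.9382,-0.4716,0.3805)
J_ω[:, 3] = z_3
entry J[2][3] = 0.3805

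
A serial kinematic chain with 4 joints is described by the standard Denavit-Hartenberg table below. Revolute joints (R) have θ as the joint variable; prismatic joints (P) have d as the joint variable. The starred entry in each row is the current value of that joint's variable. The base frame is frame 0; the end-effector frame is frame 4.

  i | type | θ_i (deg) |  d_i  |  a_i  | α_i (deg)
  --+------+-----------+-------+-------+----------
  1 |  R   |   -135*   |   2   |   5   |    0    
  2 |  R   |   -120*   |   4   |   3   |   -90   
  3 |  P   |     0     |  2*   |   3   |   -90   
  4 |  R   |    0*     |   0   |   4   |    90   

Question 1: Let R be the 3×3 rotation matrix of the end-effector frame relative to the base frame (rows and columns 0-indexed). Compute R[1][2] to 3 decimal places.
End-effector z-axis (col 2 of R) = (-0.9659,-0.2588,0.0000)
R[1][2] = -0.2588

-0.259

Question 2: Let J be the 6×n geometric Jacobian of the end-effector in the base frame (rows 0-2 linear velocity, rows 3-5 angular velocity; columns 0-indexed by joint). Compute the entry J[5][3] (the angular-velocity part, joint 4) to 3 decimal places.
axis z_3 = (-0.0000,-0.0000,-1.0000); lever o_n−o_3 = (-1.0353,3.8637,0.0000)
cross product → J_v[:, 3] = (3.8637,1.0353,-0.0000)
J_ω[:, 3] = z_3
entry J[5][3] = -1.0000

-1.000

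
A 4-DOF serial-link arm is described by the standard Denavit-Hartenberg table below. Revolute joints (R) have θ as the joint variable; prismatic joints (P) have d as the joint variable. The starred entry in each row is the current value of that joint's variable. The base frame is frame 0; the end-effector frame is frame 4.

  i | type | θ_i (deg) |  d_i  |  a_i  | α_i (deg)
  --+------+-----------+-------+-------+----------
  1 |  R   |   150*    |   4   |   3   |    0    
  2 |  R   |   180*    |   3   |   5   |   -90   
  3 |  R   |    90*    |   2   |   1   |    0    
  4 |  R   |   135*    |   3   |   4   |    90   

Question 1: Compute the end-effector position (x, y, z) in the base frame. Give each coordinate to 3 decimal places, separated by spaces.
1.783 4.744 8.828

after link 1: o_1 = (-2.5981, 1.5000, 4.0000)
after link 2: o_2 = (1.7321, -1.0000, 7.0000)
after link 3: o_3 = (2.7321, 0.7321, 6.0000)
after link 4: o_4 = (1.7826, 4.7443, 8.8284)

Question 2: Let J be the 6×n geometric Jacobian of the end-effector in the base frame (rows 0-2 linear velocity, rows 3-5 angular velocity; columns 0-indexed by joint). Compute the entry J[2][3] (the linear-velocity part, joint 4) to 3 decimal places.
axis z_3 = (0.5000,0.8660,0.0000); lever o_n−o_3 = (-0.9495,4.0123,2.8284)
cross product → J_v[:, 3] = (2.4495,-1.4142,2.8284)
J_ω[:, 3] = z_3
entry J[2][3] = 2.8284

2.828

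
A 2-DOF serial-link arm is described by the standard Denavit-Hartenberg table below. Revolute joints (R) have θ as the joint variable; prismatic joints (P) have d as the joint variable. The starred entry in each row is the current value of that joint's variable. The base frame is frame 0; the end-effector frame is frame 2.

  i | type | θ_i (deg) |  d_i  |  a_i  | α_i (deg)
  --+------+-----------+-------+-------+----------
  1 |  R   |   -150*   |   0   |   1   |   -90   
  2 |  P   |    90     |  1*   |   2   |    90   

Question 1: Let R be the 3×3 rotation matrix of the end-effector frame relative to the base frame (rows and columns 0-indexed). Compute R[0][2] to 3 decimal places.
End-effector z-axis (col 2 of R) = (-0.8660,-0.5000,0.0000)
R[0][2] = -0.8660

-0.866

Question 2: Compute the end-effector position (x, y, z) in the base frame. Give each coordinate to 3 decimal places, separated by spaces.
after link 1: o_1 = (-0.8660, -0.5000, 0.0000)
after link 2: o_2 = (-0.3660, -1.3660, -2.0000)

-0.366 -1.366 -2.000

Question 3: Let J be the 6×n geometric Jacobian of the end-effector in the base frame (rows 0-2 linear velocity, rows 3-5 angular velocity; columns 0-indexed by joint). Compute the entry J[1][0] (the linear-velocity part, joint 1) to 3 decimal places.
-0.366

axis z_0 = ẑ; lever o_n−o_0 = (-0.3660,-1.3660,-2.0000)
cross product → J_v[:, 0] = (1.3660,-0.3660,0.0000)
J_ω[:, 0] = z_0
entry J[1][0] = -0.3660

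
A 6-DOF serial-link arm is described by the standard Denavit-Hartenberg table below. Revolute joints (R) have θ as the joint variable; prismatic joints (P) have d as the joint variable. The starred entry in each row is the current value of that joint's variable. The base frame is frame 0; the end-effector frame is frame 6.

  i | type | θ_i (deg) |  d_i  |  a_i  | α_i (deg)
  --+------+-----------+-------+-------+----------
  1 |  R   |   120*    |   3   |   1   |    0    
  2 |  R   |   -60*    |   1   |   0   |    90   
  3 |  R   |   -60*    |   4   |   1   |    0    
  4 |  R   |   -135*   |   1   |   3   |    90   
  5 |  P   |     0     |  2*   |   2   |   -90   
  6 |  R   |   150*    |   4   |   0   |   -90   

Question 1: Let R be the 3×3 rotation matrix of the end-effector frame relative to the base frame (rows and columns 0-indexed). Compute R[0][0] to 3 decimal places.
End-effector x-axis (col 0 of R) = (0.3536,0.6124,-0.7071)
R[0][0] = 0.3536

0.354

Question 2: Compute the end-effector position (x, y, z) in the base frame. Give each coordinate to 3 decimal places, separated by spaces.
after link 1: o_1 = (-0.5000, 0.8660, 3.0000)
after link 2: o_2 = (-0.5000, 0.8660, 4.0000)
after link 3: o_3 = (3.2141, -0.7010, 3.1340)
after link 4: o_4 = (2.6312, -3.7105, 3.9104)
after link 5: o_5 = (1.9241, -4.9353, 6.3599)
after link 6: o_6 = (5.3882, -6.9353, 6.3599)

5.388 -6.935 6.360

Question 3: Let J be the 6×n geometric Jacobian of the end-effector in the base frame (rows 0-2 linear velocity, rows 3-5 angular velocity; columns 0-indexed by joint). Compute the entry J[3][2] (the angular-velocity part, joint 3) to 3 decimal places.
axis z_2 = (0.8660,-0.5000,0.0000); lever o_n−o_2 = (5.8882,-7.8013,2.3599)
cross product → J_v[:, 2] = (-1.1800,-2.0438,-3.8120)
J_ω[:, 2] = z_2
entry J[3][2] = 0.8660

0.866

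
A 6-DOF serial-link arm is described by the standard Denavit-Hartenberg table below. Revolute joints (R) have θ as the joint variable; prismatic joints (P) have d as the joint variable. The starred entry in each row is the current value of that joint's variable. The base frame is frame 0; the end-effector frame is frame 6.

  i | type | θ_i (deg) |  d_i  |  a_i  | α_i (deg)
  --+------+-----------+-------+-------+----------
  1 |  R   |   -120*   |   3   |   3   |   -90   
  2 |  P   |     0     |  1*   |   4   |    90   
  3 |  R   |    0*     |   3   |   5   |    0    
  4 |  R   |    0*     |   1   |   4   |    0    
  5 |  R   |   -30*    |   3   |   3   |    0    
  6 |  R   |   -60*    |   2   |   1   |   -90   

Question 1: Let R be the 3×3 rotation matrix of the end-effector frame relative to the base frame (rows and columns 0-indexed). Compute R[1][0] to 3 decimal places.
0.500

End-effector x-axis (col 0 of R) = (-0.8660,0.5000,0.0000)
R[1][0] = 0.5000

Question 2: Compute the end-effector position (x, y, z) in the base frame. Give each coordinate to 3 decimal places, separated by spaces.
after link 1: o_1 = (-1.5000, -2.5981, 3.0000)
after link 2: o_2 = (-2.6340, -6.5622, 3.0000)
after link 3: o_3 = (-5.1340, -10.8923, 6.0000)
after link 4: o_4 = (-7.1340, -14.3564, 7.0000)
after link 5: o_5 = (-9.7321, -15.8564, 10.0000)
after link 6: o_6 = (-10.5981, -15.3564, 12.0000)

-10.598 -15.356 12.000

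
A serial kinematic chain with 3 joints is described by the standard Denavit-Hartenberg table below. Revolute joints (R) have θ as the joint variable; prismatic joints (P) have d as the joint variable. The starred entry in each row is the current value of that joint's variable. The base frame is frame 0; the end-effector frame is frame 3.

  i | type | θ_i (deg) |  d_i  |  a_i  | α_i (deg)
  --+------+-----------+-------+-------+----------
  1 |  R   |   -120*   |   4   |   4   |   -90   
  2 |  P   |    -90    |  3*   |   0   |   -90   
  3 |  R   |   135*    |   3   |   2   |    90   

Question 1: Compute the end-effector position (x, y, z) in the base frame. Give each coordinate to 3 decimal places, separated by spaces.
-2.127 -6.855 2.586

after link 1: o_1 = (-2.0000, -3.4641, 4.0000)
after link 2: o_2 = (0.5981, -4.9641, 4.0000)
after link 3: o_3 = (-2.1267, -6.8551, 2.5858)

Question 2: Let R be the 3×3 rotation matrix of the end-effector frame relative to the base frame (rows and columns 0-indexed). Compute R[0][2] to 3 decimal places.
End-effector z-axis (col 2 of R) = (-0.6124,0.3536,0.7071)
R[0][2] = -0.6124

-0.612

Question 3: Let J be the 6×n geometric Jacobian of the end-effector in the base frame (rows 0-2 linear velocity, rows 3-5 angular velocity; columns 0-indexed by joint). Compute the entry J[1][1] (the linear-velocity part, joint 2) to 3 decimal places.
prismatic axis z_1 = (0.8660,-0.5000,0.0000)
J_v[:, 1] = z_1; J_ω[:, 1] = (0,0,0)
entry J[1][1] = -0.5000

-0.500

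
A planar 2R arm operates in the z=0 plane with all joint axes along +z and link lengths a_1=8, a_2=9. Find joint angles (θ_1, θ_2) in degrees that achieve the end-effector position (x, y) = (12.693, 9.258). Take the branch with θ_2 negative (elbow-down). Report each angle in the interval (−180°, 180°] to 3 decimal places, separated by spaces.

cos θ_2 = (246.8228−8²−9²)/(2·8·9) = 0.7071; θ_2 = -45.0003° (elbow-down)
β = atan2(9.2580,12.6930) = 36.1062°; ψ = atan2(-6.3640,14.3639) = -23.8959°
θ_1 = β − ψ = 60.0021°

60.002 -45.000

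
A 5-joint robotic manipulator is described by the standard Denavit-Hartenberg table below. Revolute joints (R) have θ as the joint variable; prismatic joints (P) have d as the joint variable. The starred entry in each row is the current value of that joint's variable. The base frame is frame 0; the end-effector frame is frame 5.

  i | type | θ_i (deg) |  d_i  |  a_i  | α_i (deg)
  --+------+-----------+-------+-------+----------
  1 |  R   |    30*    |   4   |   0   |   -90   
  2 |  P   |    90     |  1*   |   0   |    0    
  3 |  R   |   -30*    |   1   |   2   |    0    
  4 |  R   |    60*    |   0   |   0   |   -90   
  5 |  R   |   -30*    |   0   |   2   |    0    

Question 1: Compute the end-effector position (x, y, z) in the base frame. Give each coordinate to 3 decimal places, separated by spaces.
-1.384 2.665 0.768

after link 1: o_1 = (0.0000, 0.0000, 4.0000)
after link 2: o_2 = (-0.5000, 0.8660, 4.0000)
after link 3: o_3 = (-0.1340, 2.2321, 2.2679)
after link 4: o_4 = (-0.1340, 2.2321, 2.2679)
after link 5: o_5 = (-1.3840, 2.6651, 0.7679)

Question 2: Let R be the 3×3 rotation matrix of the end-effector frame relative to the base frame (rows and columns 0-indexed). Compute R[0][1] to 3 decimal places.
0.217

End-effector y-axis (col 1 of R) = (0.2165,-0.8750,-0.4330)
R[0][1] = 0.2165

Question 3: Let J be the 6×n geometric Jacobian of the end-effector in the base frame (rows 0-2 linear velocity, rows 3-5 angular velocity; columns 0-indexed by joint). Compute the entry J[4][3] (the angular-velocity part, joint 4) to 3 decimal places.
axis z_3 = (-0.5000,0.8660,0.0000); lever o_n−o_3 = (-1.2500,0.4330,-1.5000)
cross product → J_v[:, 3] = (-1.2990,-0.7500,0.8660)
J_ω[:, 3] = z_3
entry J[4][3] = 0.8660

0.866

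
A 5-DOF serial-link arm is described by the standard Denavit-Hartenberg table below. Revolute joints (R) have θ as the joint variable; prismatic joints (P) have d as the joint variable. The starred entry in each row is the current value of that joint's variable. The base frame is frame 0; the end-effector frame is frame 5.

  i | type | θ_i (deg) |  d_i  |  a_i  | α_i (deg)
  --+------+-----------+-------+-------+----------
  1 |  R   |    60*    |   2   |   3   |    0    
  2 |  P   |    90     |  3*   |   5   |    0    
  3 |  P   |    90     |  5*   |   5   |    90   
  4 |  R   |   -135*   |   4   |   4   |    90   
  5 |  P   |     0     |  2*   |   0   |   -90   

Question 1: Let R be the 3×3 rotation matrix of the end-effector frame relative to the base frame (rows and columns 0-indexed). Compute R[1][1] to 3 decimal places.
End-effector y-axis (col 1 of R) = (-0.3536,-0.6124,-0.7071)
R[1][1] = -0.6124

-0.612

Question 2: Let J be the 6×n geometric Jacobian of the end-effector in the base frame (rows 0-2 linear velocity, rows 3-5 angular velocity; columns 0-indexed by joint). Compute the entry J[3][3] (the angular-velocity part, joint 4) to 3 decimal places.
axis z_3 = (-0.8660,0.5000,0.0000); lever o_n−o_3 = (-1.3428,5.6742,-1.4142)
cross product → J_v[:, 3] = (-0.7071,-1.2247,-4.2426)
J_ω[:, 3] = z_3
entry J[3][3] = -0.8660

-0.866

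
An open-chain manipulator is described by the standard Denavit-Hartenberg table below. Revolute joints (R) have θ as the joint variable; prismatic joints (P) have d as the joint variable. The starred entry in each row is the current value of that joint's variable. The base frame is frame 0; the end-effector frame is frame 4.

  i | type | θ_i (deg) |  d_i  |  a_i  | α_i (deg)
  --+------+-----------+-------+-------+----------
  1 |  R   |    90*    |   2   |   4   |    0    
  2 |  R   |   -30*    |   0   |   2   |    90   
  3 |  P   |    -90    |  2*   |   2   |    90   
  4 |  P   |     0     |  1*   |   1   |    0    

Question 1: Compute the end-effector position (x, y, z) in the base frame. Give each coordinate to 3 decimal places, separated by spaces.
after link 1: o_1 = (0.0000, 4.0000, 2.0000)
after link 2: o_2 = (1.0000, 5.7321, 2.0000)
after link 3: o_3 = (2.7321, 4.7321, 0.0000)
after link 4: o_4 = (2.2321, 3.8660, -1.0000)

2.232 3.866 -1.000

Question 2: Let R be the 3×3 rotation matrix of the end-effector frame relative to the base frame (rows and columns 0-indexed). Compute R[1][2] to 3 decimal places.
End-effector z-axis (col 2 of R) = (-0.5000,-0.8660,-0.0000)
R[1][2] = -0.8660

-0.866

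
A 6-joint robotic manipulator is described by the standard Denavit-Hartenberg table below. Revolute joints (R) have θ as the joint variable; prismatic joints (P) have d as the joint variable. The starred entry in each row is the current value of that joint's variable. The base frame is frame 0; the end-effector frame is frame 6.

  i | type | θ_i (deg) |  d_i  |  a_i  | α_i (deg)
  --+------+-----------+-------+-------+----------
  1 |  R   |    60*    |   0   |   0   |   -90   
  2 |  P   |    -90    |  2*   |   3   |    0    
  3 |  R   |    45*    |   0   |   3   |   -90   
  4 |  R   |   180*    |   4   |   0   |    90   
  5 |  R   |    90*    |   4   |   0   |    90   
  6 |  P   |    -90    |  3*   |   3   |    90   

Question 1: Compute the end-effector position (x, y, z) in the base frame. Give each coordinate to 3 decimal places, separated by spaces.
0.548 2.949 0.172

after link 1: o_1 = (0.0000, 0.0000, 0.0000)
after link 2: o_2 = (-1.7321, 1.0000, 3.0000)
after link 3: o_3 = (-0.6714, 2.8371, 5.1213)
after link 4: o_4 = (0.7428, 5.2866, 2.2929)
after link 5: o_5 = (4.2069, 3.2866, 2.2929)
after link 6: o_6 = (0.5482, 2.9495, 0.1716)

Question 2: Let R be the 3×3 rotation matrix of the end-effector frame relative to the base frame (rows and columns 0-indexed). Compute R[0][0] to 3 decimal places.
End-effector x-axis (col 0 of R) = (-0.8660,0.5000,-0.0000)
R[0][0] = -0.8660

-0.866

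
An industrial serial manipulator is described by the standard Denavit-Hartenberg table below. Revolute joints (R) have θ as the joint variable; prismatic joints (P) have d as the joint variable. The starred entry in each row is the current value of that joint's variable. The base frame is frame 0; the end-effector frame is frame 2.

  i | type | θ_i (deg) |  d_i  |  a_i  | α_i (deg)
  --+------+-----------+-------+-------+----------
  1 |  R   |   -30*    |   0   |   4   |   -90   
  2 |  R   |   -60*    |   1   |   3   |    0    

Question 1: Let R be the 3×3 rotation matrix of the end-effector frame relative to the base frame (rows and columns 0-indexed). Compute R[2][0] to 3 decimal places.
0.866

End-effector x-axis (col 0 of R) = (0.4330,-0.2500,0.8660)
R[2][0] = 0.8660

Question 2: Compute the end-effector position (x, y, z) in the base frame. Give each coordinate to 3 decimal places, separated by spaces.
after link 1: o_1 = (3.4641, -2.0000, 0.0000)
after link 2: o_2 = (5.2631, -1.8840, 2.5981)

5.263 -1.884 2.598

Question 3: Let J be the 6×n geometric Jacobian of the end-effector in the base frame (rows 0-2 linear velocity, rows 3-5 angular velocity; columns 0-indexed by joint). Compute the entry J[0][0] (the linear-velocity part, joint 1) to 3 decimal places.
axis z_0 = ẑ; lever o_n−o_0 = (5.2631,-1.8840,2.5981)
cross product → J_v[:, 0] = (1.8840,5.2631,-0.0000)
J_ω[:, 0] = z_0
entry J[0][0] = 1.8840

1.884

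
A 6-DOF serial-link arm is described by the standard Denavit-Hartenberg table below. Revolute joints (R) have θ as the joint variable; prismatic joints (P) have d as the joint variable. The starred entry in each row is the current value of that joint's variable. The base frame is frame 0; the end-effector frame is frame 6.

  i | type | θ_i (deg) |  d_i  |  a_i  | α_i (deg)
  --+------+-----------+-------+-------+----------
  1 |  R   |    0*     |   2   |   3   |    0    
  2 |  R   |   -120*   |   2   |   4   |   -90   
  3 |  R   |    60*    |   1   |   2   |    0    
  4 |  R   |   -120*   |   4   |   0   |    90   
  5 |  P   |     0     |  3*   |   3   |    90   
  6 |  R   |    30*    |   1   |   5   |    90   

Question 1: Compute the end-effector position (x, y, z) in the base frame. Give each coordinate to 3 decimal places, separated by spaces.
4.513 -5.379 11.366

after link 1: o_1 = (3.0000, 0.0000, 2.0000)
after link 2: o_2 = (1.0000, -3.4641, 4.0000)
after link 3: o_3 = (1.3660, -4.8301, 2.2679)
after link 4: o_4 = (4.8301, -6.8301, 2.2679)
after link 5: o_5 = (5.3792, -5.8792, 6.3660)
after link 6: o_6 = (4.5131, -5.3792, 11.3660)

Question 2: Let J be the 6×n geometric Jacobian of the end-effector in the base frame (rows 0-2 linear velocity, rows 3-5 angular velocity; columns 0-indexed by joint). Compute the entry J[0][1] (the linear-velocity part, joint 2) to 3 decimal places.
axis z_1 = (0.0000,0.0000,1.0000); lever o_n−o_1 = (1.5131,-5.3792,9.3660)
cross product → J_v[:, 1] = (5.3792,1.5131,-0.0000)
J_ω[:, 1] = z_1
entry J[0][1] = 5.3792

5.379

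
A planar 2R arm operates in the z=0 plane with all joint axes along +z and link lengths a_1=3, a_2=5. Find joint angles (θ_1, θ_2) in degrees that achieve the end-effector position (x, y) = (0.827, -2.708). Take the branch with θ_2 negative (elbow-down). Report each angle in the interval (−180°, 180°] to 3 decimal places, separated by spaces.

45.009 -150.008

cos θ_2 = (8.0172−3²−5²)/(2·3·5) = -0.8661; θ_2 = -150.0078° (elbow-down)
β = atan2(-2.7080,0.8270) = -73.0178°; ψ = atan2(-2.4994,-1.3305) = -118.0269°
θ_1 = β − ψ = 45.0092°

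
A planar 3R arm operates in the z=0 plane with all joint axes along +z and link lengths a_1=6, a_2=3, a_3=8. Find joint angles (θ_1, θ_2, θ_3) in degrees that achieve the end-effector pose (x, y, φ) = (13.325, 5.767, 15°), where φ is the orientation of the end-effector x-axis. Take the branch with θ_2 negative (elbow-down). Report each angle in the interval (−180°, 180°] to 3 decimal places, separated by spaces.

wrist centre = target − a_3·(cos φ, sin φ) = (5.5976, 3.6964)
cos θ_2 = (44.9968−6²−3²)/(2·6·3) = -0.0001; θ_2 = -90.0051° (elbow-down)
β = atan2(3.6964,5.5976) = 33.4393°; ψ = atan2(-3.0000,5.9997) = -26.5661°
θ_1 = β − ψ = 60.0054°
θ_3 = φ − θ_1 − θ_2 = 44.9997° (wrapped to (-180°,180°])

60.005 -90.005 45.000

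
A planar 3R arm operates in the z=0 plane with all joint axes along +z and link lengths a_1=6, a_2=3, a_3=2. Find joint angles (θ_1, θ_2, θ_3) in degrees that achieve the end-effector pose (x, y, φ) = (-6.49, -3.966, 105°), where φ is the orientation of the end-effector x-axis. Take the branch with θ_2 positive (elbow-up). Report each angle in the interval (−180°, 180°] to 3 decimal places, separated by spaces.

wrist centre = target − a_3·(cos φ, sin φ) = (-5.9724, -5.8979)
cos θ_2 = (70.4538−6²−3²)/(2·6·3) = 0.7070; θ_2 = 45.0047° (elbow-up)
β = atan2(-5.8979,-5.9724) = -135.3596°; ψ = atan2(2.1215,8.1211) = 14.6403°
θ_1 = β − ψ = -149.9999°
θ_3 = φ − θ_1 − θ_2 = -150.0048° (wrapped to (-180°,180°])

-150.000 45.005 -150.005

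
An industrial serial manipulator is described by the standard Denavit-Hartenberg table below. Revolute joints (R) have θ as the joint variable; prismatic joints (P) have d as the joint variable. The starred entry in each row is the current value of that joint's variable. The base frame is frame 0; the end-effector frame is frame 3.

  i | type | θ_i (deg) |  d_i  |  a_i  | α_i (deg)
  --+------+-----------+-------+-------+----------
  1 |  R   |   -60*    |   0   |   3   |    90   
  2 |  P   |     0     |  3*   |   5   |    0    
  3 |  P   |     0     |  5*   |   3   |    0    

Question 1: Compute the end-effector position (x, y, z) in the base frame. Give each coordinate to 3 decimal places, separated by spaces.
-1.428 -13.526 0.000

after link 1: o_1 = (1.5000, -2.5981, 0.0000)
after link 2: o_2 = (1.4019, -8.4282, 0.0000)
after link 3: o_3 = (-1.4282, -13.5263, 0.0000)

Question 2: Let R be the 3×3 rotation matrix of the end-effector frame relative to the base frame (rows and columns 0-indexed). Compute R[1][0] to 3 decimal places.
End-effector x-axis (col 0 of R) = (0.5000,-0.8660,0.0000)
R[1][0] = -0.8660

-0.866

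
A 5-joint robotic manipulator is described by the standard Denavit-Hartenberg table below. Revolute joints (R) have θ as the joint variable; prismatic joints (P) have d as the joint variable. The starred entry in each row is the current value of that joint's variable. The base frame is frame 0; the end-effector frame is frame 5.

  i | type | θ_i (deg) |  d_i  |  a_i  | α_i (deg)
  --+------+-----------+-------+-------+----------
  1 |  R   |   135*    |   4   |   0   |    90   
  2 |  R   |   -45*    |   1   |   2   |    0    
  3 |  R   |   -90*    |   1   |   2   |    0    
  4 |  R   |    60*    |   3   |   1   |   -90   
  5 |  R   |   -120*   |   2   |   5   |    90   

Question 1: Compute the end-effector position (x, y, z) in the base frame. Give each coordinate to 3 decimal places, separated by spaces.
after link 1: o_1 = (0.0000, 0.0000, 4.0000)
after link 2: o_2 = (-0.2929, 1.7071, 2.5858)
after link 3: o_3 = (1.4142, 1.4142, 1.1716)
after link 4: o_4 = (3.3525, 3.7185, 0.2056)
after link 5: o_5 = (5.5059, 7.6889, 3.1381)

5.506 7.689 3.138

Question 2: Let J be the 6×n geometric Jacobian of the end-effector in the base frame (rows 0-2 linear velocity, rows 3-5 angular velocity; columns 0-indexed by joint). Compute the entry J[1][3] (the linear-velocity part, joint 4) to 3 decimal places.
axis z_3 = (0.7071,0.7071,0.0000); lever o_n−o_3 = (4.0917,6.2747,1.9665)
cross product → J_v[:, 3] = (1.3905,-1.3905,1.5436)
J_ω[:, 3] = z_3
entry J[1][3] = -1.3905

-1.391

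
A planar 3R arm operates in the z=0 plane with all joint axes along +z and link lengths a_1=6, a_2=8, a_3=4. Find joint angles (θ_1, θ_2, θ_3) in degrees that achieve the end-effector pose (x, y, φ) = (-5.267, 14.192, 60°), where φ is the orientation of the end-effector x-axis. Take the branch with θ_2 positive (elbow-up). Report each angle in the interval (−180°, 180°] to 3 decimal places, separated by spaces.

wrist centre = target − a_3·(cos φ, sin φ) = (-7.2670, 10.7279)
cos θ_2 = (167.8971−6²−8²)/(2·6·8) = 0.7073; θ_2 = 44.9875° (elbow-up)
β = atan2(10.7279,-7.2670) = 124.1134°; ψ = atan2(5.6556,11.6581) = 25.8791°
θ_1 = β − ψ = 98.2343°
θ_3 = φ − θ_1 − θ_2 = -83.2218° (wrapped to (-180°,180°])

98.234 44.987 -83.222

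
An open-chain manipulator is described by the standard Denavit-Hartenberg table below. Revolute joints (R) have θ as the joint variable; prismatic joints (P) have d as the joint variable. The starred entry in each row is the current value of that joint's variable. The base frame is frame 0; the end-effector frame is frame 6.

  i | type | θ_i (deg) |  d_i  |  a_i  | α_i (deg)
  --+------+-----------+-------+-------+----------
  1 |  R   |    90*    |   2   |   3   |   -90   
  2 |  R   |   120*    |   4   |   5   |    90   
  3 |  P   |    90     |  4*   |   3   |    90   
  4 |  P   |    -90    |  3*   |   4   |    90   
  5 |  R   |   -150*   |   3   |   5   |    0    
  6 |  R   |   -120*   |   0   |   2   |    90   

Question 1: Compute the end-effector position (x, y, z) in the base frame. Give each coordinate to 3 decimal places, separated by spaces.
-4.000 3.000 -6.660

after link 1: o_1 = (0.0000, 3.0000, 2.0000)
after link 2: o_2 = (-4.0000, 0.5000, -2.3301)
after link 3: o_3 = (-7.0000, 3.9641, -4.3301)
after link 4: o_4 = (-7.0000, -1.0000, -4.9282)
after link 5: o_5 = (-4.0000, 4.0000, -4.9282)
after link 6: o_6 = (-4.0000, 3.0000, -6.6603)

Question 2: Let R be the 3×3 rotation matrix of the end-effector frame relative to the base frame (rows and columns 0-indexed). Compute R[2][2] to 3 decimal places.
End-effector z-axis (col 2 of R) = (0.0000,-0.8660,0.5000)
R[2][2] = 0.5000

0.500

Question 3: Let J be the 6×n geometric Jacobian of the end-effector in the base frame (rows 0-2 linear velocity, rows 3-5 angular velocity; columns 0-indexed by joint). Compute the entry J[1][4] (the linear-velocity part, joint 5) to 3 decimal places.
axis z_4 = (1.0000,-0.0000,-0.0000); lever o_n−o_4 = (3.0000,4.0000,-1.7321)
cross product → J_v[:, 4] = (0.0000,1.7321,4.0000)
J_ω[:, 4] = z_4
entry J[1][4] = 1.7321

1.732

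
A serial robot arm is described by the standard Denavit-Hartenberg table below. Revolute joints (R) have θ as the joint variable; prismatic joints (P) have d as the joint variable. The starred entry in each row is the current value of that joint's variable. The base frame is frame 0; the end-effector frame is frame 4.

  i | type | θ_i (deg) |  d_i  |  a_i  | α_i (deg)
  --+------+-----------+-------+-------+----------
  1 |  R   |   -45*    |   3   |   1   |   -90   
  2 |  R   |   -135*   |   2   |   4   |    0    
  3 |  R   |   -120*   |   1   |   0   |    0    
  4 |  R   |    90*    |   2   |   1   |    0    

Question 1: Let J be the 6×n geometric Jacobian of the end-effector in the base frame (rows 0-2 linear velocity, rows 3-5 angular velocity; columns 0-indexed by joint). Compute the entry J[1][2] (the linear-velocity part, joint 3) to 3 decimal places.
-0.183

axis z_2 = (0.7071,0.7071,0.0000); lever o_n−o_2 = (1.4383,2.8043,0.2588)
cross product → J_v[:, 2] = (0.1830,-0.1830,0.9659)
J_ω[:, 2] = z_2
entry J[1][2] = -0.1830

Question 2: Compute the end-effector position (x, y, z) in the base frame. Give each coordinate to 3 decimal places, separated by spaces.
after link 1: o_1 = (0.7071, -0.7071, 3.0000)
after link 2: o_2 = (0.1213, 2.7071, 5.8284)
after link 3: o_3 = (0.8284, 3.4142, 5.8284)
after link 4: o_4 = (1.5596, 5.5114, 6.0872)

1.560 5.511 6.087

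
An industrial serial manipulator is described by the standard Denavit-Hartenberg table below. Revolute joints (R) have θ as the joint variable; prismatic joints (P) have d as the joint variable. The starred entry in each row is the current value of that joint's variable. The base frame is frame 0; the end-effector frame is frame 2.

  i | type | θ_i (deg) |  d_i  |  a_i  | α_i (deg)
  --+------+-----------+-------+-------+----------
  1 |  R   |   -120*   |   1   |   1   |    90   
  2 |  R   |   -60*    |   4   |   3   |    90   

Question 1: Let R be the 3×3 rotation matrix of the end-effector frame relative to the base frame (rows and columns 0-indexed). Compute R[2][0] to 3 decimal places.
End-effector x-axis (col 0 of R) = (-0.2500,-0.4330,-0.8660)
R[2][0] = -0.8660

-0.866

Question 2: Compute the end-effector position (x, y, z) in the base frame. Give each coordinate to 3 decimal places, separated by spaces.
-4.714 -0.165 -1.598

after link 1: o_1 = (-0.5000, -0.8660, 1.0000)
after link 2: o_2 = (-4.7141, -0.1651, -1.5981)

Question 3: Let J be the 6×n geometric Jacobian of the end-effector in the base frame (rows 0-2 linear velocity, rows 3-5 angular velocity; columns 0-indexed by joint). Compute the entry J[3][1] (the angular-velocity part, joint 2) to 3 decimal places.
-0.866

axis z_1 = (-0.8660,0.5000,0.0000); lever o_n−o_1 = (-4.2141,0.7010,-2.5981)
cross product → J_v[:, 1] = (-1.2990,-2.2500,1.5000)
J_ω[:, 1] = z_1
entry J[3][1] = -0.8660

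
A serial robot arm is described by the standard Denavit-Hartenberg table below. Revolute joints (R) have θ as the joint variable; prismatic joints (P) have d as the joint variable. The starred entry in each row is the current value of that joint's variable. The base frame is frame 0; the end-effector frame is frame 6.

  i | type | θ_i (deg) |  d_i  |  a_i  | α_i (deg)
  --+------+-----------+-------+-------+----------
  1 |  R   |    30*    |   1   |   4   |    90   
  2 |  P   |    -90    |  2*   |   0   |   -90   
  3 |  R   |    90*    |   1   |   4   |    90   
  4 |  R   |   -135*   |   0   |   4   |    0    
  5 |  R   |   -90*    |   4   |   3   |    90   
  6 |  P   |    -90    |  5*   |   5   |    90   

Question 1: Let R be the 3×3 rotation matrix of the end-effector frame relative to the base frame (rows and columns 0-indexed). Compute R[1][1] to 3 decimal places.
End-effector y-axis (col 1 of R) = (0.2588,0.9659,-0.0000)
R[1][1] = 0.9659

0.966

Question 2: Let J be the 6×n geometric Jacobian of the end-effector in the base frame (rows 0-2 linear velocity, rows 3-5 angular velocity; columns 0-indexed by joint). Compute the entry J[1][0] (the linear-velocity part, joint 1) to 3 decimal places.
axis z_0 = ẑ; lever o_n−o_0 = (6.4867,4.4215,2.0000)
cross product → J_v[:, 0] = (-4.4215,6.4867,0.0000)
J_ω[:, 0] = z_0
entry J[1][0] = 6.4867

6.487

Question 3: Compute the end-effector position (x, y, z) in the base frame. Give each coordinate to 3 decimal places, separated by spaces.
after link 1: o_1 = (3.4641, 2.0000, 1.0000)
after link 2: o_2 = (4.4641, 0.2679, 1.0000)
after link 3: o_3 = (3.3301, 4.2321, 1.0000)
after link 4: o_4 = (2.2949, 0.3683, 1.0000)
after link 5: o_5 = (5.1926, -0.4081, -3.0000)
after link 6: o_6 = (6.4867, 4.4215, 2.0000)

6.487 4.422 2.000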